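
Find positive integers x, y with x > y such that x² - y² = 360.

Factor: x² - y² = (x+y)(x-y) = 360.
We need two factors of 360 with the same parity.
Use x+y = 180 and x-y = 2 (product 180·2 = 360).
Adding: 2x = 182, so x = 91.
Subtracting: 2y = 178, so y = 89.
Check: 91² - 89² = 8281 - 7921 = 360 ✓

x = 91, y = 89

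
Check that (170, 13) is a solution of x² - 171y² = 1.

Compute x² = 170² = 28900
Compute 171y² = 171·13² = 171·169 = 28899
x² - 171y² = 28900 - 28899 = 1
Since this equals 1, (170, 13) is a solution.

Yes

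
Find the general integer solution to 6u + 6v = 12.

Step 1: Compute gcd(6, 6) = 6.
Since 6 divides 12, solutions exist.

Step 2: Find a particular solution using extended Euclidean algorithm.
We get u₀ = 0, v₀ = 2.
Check: 6*0 + 6*2 = 12 = 12 ✓

Step 3: Write the general solution.
u = 0 + (6/6)t = 0 + 1t
v = 2 - (6/6)t = 2 - 1t
for any integer t.

u = 0 + 1t, v = 2 - 1t for integer t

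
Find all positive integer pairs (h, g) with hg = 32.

The positive divisors of 32 are: 1, 2, 4, 8, 16, 32.
Each divisor d gives the pair (d, 32/d):
(1, 32), (2, 16), (4, 8), (8, 4), (16, 2), (32, 1)

(1, 32), (2, 16), (4, 8), (8, 4), (16, 2), (32, 1)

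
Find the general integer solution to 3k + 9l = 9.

Step 1: Compute gcd(3, 9) = 3.
Since 3 divides 9, solutions exist.

Step 2: Find a particular solution using extended Euclidean algorithm.
We get k₀ = 3, l₀ = 0.
Check: 3*3 + 9*0 = 9 = 9 ✓

Step 3: Write the general solution.
k = 3 + (9/3)t = 3 + 3t
l = 0 - (3/3)t = 0 - 1t
for any integer t.

k = 3 + 3t, l = 0 - 1t for integer t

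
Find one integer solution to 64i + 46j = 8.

Step 1: Check solvability.
gcd(64, 46) = 2
Since 2 divides 8, solutions exist.

Step 2: Apply extended Euclidean algorithm to find gcd.
We find integers such that 64*x0 + 46*y0 = 2

Step 3: Scale the particular solution.
Multiply by 8/2 = 4:
i = -20, j = 28

Step 4: Verify.
64*(-20) + 46*(28) = 8 = 8 ✓

i = -20, j = 28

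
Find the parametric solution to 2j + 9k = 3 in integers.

Step 1: Compute gcd(2, 9) = 1.
Since 1 divides 3, solutions exist.

Step 2: Find a particular solution using extended Euclidean algorithm.
We get j₀ = -12, k₀ = 3.
Check: 2*-12 + 9*3 = 3 = 3 ✓

Step 3: Write the general solution.
j = -12 + (9/1)t = -12 + 9t
k = 3 - (2/1)t = 3 - 2t
for any integer t.

j = -12 + 9t, k = 3 - 2t for integer t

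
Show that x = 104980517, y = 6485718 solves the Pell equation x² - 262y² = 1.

Compute x² = 104980517² = 11020908949587289
Compute 262y² = 262·6485718² = 262·42064537975524 = 11020908949587288
x² - 262y² = 11020908949587289 - 11020908949587288 = 1
Since this equals 1, (104980517, 6485718) is a solution.

Yes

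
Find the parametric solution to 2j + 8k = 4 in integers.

Step 1: Compute gcd(2, 8) = 2.
Since 2 divides 4, solutions exist.

Step 2: Find a particular solution using extended Euclidean algorithm.
We get j₀ = 2, k₀ = 0.
Check: 2*2 + 8*0 = 4 = 4 ✓

Step 3: Write the general solution.
j = 2 + (8/2)t = 2 + 4t
k = 0 - (2/2)t = 0 - 1t
for any integer t.

j = 2 + 4t, k = 0 - 1t for integer t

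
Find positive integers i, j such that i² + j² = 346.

Search for i with 346 - i² a perfect square.
i = 11: 346 - 11² = 346 - 121 = 225 = 15² ✓
So i = 11, j = 15.

i = 11, j = 15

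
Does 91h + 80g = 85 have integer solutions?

Step 1: Compute gcd(91, 80).
gcd(91, 80) = 1

Step 2: Check divisibility.
Does 1 divide 85? 85 = 1 x 85, so yes.

By the theorem on linear Diophantine equations, 91h + 80g = 85 has integer solutions if and only if gcd(91, 80) divides 85. Since 1 | 85, solutions exist.

Yes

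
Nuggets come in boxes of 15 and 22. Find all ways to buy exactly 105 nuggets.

We need non-negative integers (x, y) with 15x + 22y = 105.
For each x in 0..7, check if 105 - 15x is a non-negative multiple of 22.
x = 7: 22y = 0, y = 0 ✓

(7 boxes of 15, 0 boxes of 22)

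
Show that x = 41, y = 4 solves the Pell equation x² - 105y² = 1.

Compute x² = 41² = 1681
Compute 105y² = 105·4² = 105·16 = 1680
x² - 105y² = 1681 - 1680 = 1
Since this equals 1, (41, 4) is a solution.

Yes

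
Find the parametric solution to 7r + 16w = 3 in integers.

Step 1: Compute gcd(7, 16) = 1.
Since 1 divides 3, solutions exist.

Step 2: Find a particular solution using extended Euclidean algorithm.
We get r₀ = 21, w₀ = -9.
Check: 7*21 + 16*-9 = 3 = 3 ✓

Step 3: Write the general solution.
r = 21 + (16/1)t = 21 + 16t
w = -9 - (7/1)t = -9 - 7t
for any integer t.

r = 21 + 16t, w = -9 - 7t for integer t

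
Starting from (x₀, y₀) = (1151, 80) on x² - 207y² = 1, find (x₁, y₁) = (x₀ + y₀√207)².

Solutions to x² - Dy² = 1 are generated by powers of (x₀ + y₀√D).
The next solution satisfies x₁ + y₁√207 = (x₀ + y₀√207)², giving:
x₁ = x₀² + 207y₀² = 1151² + 207·80² = 1324801 + 1324800 = 2649601
y₁ = 2x₀y₀ = 2·1151·80 = 184160

Verify: 2649601² - 207·184160² = 7020385459201 - 7020385459200 = 1 ✓

x = 2649601, y = 184160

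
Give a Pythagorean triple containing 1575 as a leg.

We need the other leg and hypotenuse such that 1575² + x² = c².
Take x = 4940, c = 5185: 1575² + 4940² = 2480625 + 24403600 = 26884225 = 5185² ✓
Triple: (1575, 4940, 5185)

(1575, 4940, 5185)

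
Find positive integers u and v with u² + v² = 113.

We need to find integers u, v > 0 such that u² + v² = 113.
Trying u = 7: v² = 113 - 7² = 113 - 49 = 64
v = 8
Check: 7² + 8² = 49 + 64 = 113 ✓

113 = 7² + 8²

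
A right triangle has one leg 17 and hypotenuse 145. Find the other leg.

b² = c² - a² = 21025 - 289 = 20736
b = 144

144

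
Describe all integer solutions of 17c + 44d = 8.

Step 1: Compute gcd(17, 44) = 1.
Since 1 divides 8, solutions exist.

Step 2: Find a particular solution using extended Euclidean algorithm.
We get c₀ = 104, d₀ = -40.
Check: 17*104 + 44*-40 = 8 = 8 ✓

Step 3: Write the general solution.
c = 104 + (44/1)t = 104 + 44t
d = -40 - (17/1)t = -40 - 17t
for any integer t.

c = 104 + 44t, d = -40 - 17t for integer t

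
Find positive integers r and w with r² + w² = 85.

We need to find integers r, w > 0 such that r² + w² = 85.
Trying r = 2: w² = 85 - 2² = 85 - 4 = 81
w = 9
Check: 2² + 9² = 4 + 81 = 85 ✓

85 = 2² + 9²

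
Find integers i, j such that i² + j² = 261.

We need to find integers i, j > 0 such that i² + j² = 261.
Trying i = 6: j² = 261 - 6² = 261 - 36 = 225
j = 15
Check: 6² + 15² = 36 + 225 = 261 ✓

261 = 6² + 15²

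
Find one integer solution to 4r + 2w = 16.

Step 1: Check solvability.
gcd(4, 2) = 2
Since 2 divides 16, solutions exist.

Step 2: Apply extended Euclidean algorithm to find gcd.
We find integers such that 4*x0 + 2*y0 = 2

Step 3: Scale the particular solution.
Multiply by 16/2 = 8:
r = 0, w = 8

Step 4: Verify.
4*(0) + 2*(8) = 16 = 16 ✓

r = 0, w = 8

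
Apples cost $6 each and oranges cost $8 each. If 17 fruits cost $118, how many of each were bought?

Let a = apples, o = oranges.
a + o = 17
6a + 8o = 118
Substitute o = 17 - a:
6a + 8(17 - a) = 118
(6 - 8)a = 118 - 136
-2a = -18
a = 9, o = 17 - 9 = 8

Apples: 9, Oranges: 8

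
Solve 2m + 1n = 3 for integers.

Step 1: Check solvability.
gcd(2, 1) = 1
Since 1 divides 3, solutions exist.

Step 2: Apply extended Euclidean algorithm to find gcd.
We find integers such that 2*x0 + 1*y0 = 1

Step 3: Scale the particular solution.
Multiply by 3/1 = 3:
m = 0, n = 3

Step 4: Verify.
2*(0) + 1*(3) = 3 = 3 ✓

m = 0, n = 3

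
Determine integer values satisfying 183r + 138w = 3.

Step 1: Check solvability.
gcd(183, 138) = 3
Since 3 divides 3, solutions exist.

Step 2: Apply extended Euclidean algorithm to find gcd.
We find integers such that 183*x0 + 138*y0 = 3

Step 3: Scale the particular solution.
Multiply by 3/3 = 1:
r = -3, w = 4

Step 4: Verify.
183*(-3) + 138*(4) = 3 = 3 ✓

r = -3, w = 4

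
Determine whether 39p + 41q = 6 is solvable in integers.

Step 1: Compute gcd(39, 41).
gcd(39, 41) = 1

Step 2: Check divisibility.
Does 1 divide 6? 6 = 1 x 6, so yes.

By the theorem on linear Diophantine equations, 39p + 41q = 6 has integer solutions if and only if gcd(39, 41) divides 6. Since 1 | 6, solutions exist.

Yes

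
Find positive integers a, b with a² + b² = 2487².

We need a² + b² = 2487² = 6185169.
Trying: 1887² + 1620² = 3560769 + 2624400 = 6185169 ✓

(1887, 1620, 2487)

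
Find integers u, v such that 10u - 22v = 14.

Step 1: Check solvability.
gcd(10, 22) = 2
Since 2 divides 14, solutions exist.

Step 2: Apply extended Euclidean algorithm to find gcd.
We find integers such that 10*x0 + 22*y0 = 2

Step 3: Scale the particular solution.
Multiply by 14/2 = 7:
u = -14, v = -7

Step 4: Verify.
10*(-14) - 22*(-7) = 14 = 14 ✓

u = -14, v = -7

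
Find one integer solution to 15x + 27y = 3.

Step 1: Check solvability.
gcd(15, 27) = 3
Since 3 divides 3, solutions exist.

Step 2: Apply extended Euclidean algorithm to find gcd.
We find integers such that 15*x0 + 27*y0 = 3

Step 3: Scale the particular solution.
Multiply by 3/3 = 1:
x = 2, y = -1

Step 4: Verify.
15*(2) + 27*(-1) = 3 = 3 ✓

x = 2, y = -1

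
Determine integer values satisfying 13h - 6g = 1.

Step 1: Check solvability.
gcd(13, 6) = 1
Since 1 divides 1, solutions exist.

Step 2: Apply extended Euclidean algorithm to find gcd.
We find integers such that 13*x0 + 6*y0 = 1

Step 3: Scale the particular solution.
Multiply by 1/1 = 1:
h = 1, g = 2

Step 4: Verify.
13*(1) - 6*(2) = 1 = 1 ✓

h = 1, g = 2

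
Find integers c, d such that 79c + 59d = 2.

Step 1: Check solvability.
gcd(79, 59) = 1
Since 1 divides 2, solutions exist.

Step 2: Apply extended Euclidean algorithm to find gcd.
We find integers such that 79*x0 + 59*y0 = 1

Step 3: Scale the particular solution.
Multiply by 2/1 = 2:
c = 6, d = -8

Step 4: Verify.
79*(6) + 59*(-8) = 2 = 2 ✓

c = 6, d = -8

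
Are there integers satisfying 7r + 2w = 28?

Step 1: Compute gcd(7, 2).
gcd(7, 2) = 1

Step 2: Check divisibility.
Does 1 divide 28? 28 = 1 x 28, so yes.

By the theorem on linear Diophantine equations, 7r + 2w = 28 has integer solutions if and only if gcd(7, 2) divides 28. Since 1 | 28, solutions exist.

Yes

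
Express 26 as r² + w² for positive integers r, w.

We need to find integers r, w > 0 such that r² + w² = 26.
Trying r = 1: w² = 26 - 1² = 26 - 1 = 25
w = 5
Check: 1² + 5² = 1 + 25 = 26 ✓

26 = 1² + 5²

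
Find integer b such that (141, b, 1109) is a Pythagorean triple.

b² = c² - a² = 1109² - 141² = 1229881 - 19881 = 1210000
b = sqrt(1210000) = 1100

1100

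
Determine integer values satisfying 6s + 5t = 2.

Step 1: Check solvability.
gcd(6, 5) = 1
Since 1 divides 2, solutions exist.

Step 2: Apply extended Euclidean algorithm to find gcd.
We find integers such that 6*x0 + 5*y0 = 1

Step 3: Scale the particular solution.
Multiply by 2/1 = 2:
s = 2, t = -2

Step 4: Verify.
6*(2) + 5*(-2) = 2 = 2 ✓

s = 2, t = -2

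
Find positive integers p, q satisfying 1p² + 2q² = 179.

Try small values of p and check whether (179 - 1p²)/2 is a perfect square.
p = 9: 1·9² = 81, so 2q² = 179 - 81 = 98, giving q² = 49, q = 7.
Check: 1·9² + 2·7² = 81 + 98 = 179 ✓

p = 9, q = 7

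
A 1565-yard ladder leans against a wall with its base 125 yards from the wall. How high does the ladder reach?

The ladder, wall, and ground form a right triangle with hypotenuse 1565 and one leg 125.
By the Pythagorean theorem: h² = 1565² - 125² = 2449225 - 15625 = 2433600
h = √2433600 = 1560 yards

1560 yards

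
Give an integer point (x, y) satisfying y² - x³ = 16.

Try small integer x values and check whether x³ + 16 is a perfect square.
x = 0: x³ + 16 = 0³ + 16 = 0 + 16 = 16
Is 16 a perfect square? 4² = 16 ✓
So (x, y) = (0, 4) is a solution.

x = 0, y = 4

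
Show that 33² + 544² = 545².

Compute a² + b² = 33² + 544² = 1089 + 295936 = 297025
Compute c² = 545² = 297025
Since 297025 = 297025, confirmed.

Yes, it is a Pythagorean triple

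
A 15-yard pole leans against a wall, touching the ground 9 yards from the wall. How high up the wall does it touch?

The ladder, wall, and ground form a right triangle with hypotenuse 15 and one leg 9.
By the Pythagorean theorem: h² = 15² - 9² = 225 - 81 = 144
h = √144 = 12 yards

12 yards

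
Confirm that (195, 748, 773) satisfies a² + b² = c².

Compute a² + b² = 195² + 748² = 38025 + 559504 = 597529
Compute c² = 773² = 597529
Since 597529 = 597529, confirmed.

Yes, it is a Pythagorean triple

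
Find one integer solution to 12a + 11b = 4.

Step 1: Check solvability.
gcd(12, 11) = 1
Since 1 divides 4, solutions exist.

Step 2: Apply extended Euclidean algorithm to find gcd.
We find integers such that 12*x0 + 11*y0 = 1

Step 3: Scale the particular solution.
Multiply by 4/1 = 4:
a = 4, b = -4

Step 4: Verify.
12*(4) + 11*(-4) = 4 = 4 ✓

a = 4, b = -4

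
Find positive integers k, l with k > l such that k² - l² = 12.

Factor: k² - l² = (k+l)(k-l) = 12.
We need two factors of 12 with the same parity.
Use k+l = 6 and k-l = 2 (product 6·2 = 12).
Adding: 2k = 8, so k = 4.
Subtracting: 2l = 4, so l = 2.
Check: 4² - 2² = 16 - 4 = 12 ✓

k = 4, l = 2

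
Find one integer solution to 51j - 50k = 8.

Step 1: Check solvability.
gcd(51, 50) = 1
Since 1 divides 8, solutions exist.

Step 2: Apply extended Euclidean algorithm to find gcd.
We find integers such that 51*x0 + 50*y0 = 1

Step 3: Scale the particular solution.
Multiply by 8/1 = 8:
j = 8, k = 8

Step 4: Verify.
51*(8) - 50*(8) = 8 = 8 ✓

j = 8, k = 8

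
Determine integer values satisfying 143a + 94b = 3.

Step 1: Check solvability.
gcd(143, 94) = 1
Since 1 divides 3, solutions exist.

Step 2: Apply extended Euclidean algorithm to find gcd.
We find integers such that 143*x0 + 94*y0 = 1

Step 3: Scale the particular solution.
Multiply by 3/1 = 3:
a = -69, b = 105

Step 4: Verify.
143*(-69) + 94*(105) = 3 = 3 ✓

a = -69, b = 105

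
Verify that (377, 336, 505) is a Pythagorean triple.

Compute a² + b² = 377² + 336² = 142129 + 112896 = 255025
Compute c² = 505² = 255025
Since 255025 = 255025, confirmed.

Yes, it is a Pythagorean triple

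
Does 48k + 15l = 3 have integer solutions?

Step 1: Compute gcd(48, 15).
gcd(48, 15) = 3

Step 2: Check divisibility.
Does 3 divide 3? 3 = 3 x 1, so yes.

By the theorem on linear Diophantine equations, 48k + 15l = 3 has integer solutions if and only if gcd(48, 15) divides 3. Since 3 | 3, solutions exist.

Yes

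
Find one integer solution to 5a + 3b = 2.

Step 1: Check solvability.
gcd(5, 3) = 1
Since 1 divides 2, solutions exist.

Step 2: Apply extended Euclidean algorithm to find gcd.
We find integers such that 5*x0 + 3*y0 = 1

Step 3: Scale the particular solution.
Multiply by 2/1 = 2:
a = -2, b = 4

Step 4: Verify.
5*(-2) + 3*(4) = 2 = 2 ✓

a = -2, b = 4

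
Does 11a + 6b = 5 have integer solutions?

Step 1: Compute gcd(11, 6).
gcd(11, 6) = 1

Step 2: Check divisibility.
Does 1 divide 5? 5 = 1 x 5, so yes.

By the theorem on linear Diophantine equations, 11a + 6b = 5 has integer solutions if and only if gcd(11, 6) divides 5. Since 1 | 5, solutions exist.

Yes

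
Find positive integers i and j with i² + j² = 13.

We need to find integers i, j > 0 such that i² + j² = 13.
Trying i = 2: j² = 13 - 2² = 13 - 4 = 9
j = 3
Check: 2² + 3² = 4 + 9 = 13 ✓

13 = 2² + 3²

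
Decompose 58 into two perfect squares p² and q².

We need to find integers p, q > 0 such that p² + q² = 58.
Trying p = 3: q² = 58 - 3² = 58 - 9 = 49
q = 7
Check: 3² + 7² = 9 + 49 = 58 ✓

58 = 3² + 7²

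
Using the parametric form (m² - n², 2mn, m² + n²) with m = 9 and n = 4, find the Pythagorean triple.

a = m² - n² = 81 - 16 = 65
b = 2mn = 2·9·4 = 72
c = m² + n² = 81 + 16 = 97
Verify: 65² + 72² = 4225 + 5184 = 9409 = 97² ✓

(65, 72, 97)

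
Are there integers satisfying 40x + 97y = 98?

Step 1: Compute gcd(40, 97).
gcd(40, 97) = 1

Step 2: Check divisibility.
Does 1 divide 98? 98 = 1 x 98, so yes.

By the theorem on linear Diophantine equations, 40x + 97y = 98 has integer solutions if and only if gcd(40, 97) divides 98. Since 1 | 98, solutions exist.

Yes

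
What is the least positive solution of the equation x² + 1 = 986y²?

We need x² = 986y² - 1. Try successive y:
y = 1: x² = 986·1² - 1 = 985, not a perfect square
y = 2: x² = 986·2² - 1 = 3943, not a perfect square
y = 3: x² = 986·3² - 1 = 8873, not a perfect square
...
y = 5: x² = 986·5² - 1 = 24649 = 157² ✓
Check: 157² - 986·5² = 24649 - 24650 = -1 ✓

x = 157, y = 5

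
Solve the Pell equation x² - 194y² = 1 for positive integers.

We seek the smallest positive integers (x, y) with x² - 194y² = 1, i.e., x² = 194y² + 1.
Try successive y values:
y = 1: x² = 194·1² + 1 = 195, not a perfect square
y = 2: x² = 194·2² + 1 = 777, not a perfect square
y = 3: x² = 194·3² + 1 = 1747, not a perfect square
... continuing the search (or via continued fractions) ...
y = 14: x² = 194·14² + 1 = 38025, x = 195 ✓

Verify: 195² - 194·14² = 38025 - 38024 = 1 ✓

x = 195, y = 14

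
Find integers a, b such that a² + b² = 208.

We need to find integers a, b > 0 such that a² + b² = 208.
Trying a = 8: b² = 208 - 8² = 208 - 64 = 144
b = 12
Check: 8² + 12² = 64 + 144 = 208 ✓

208 = 8² + 12²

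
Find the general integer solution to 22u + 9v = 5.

Step 1: Compute gcd(22, 9) = 1.
Since 1 divides 5, solutions exist.

Step 2: Find a particular solution using extended Euclidean algorithm.
We get u₀ = -10, v₀ = 25.
Check: 22*-10 + 9*25 = 5 = 5 ✓

Step 3: Write the general solution.
u = -10 + (9/1)t = -10 + 9t
v = 25 - (22/1)t = 25 - 22t
for any integer t.

u = -10 + 9t, v = 25 - 22t for integer t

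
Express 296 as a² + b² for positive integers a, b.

We need to find integers a, b > 0 such that a² + b² = 296.
Trying a = 10: b² = 296 - 10² = 296 - 100 = 196
b = 14
Check: 10² + 14² = 100 + 196 = 296 ✓

296 = 10² + 14²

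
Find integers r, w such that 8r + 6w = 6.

Step 1: Check solvability.
gcd(8, 6) = 2
Since 2 divides 6, solutions exist.

Step 2: Apply extended Euclidean algorithm to find gcd.
We find integers such that 8*x0 + 6*y0 = 2

Step 3: Scale the particular solution.
Multiply by 6/2 = 3:
r = 3, w = -3

Step 4: Verify.
8*(3) + 6*(-3) = 6 = 6 ✓

r = 3, w = -3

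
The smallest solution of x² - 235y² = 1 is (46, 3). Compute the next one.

Solutions to x² - Dy² = 1 are generated by powers of (x₀ + y₀√D).
The next solution satisfies x₁ + y₁√235 = (x₀ + y₀√235)², giving:
x₁ = x₀² + 235y₀² = 46² + 235·3² = 2116 + 2115 = 4231
y₁ = 2x₀y₀ = 2·46·3 = 276

Verify: 4231² - 235·276² = 17901361 - 17901360 = 1 ✓

x = 4231, y = 276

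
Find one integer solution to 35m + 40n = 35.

Step 1: Check solvability.
gcd(35, 40) = 5
Since 5 divides 35, solutions exist.

Step 2: Apply extended Euclidean algorithm to find gcd.
We find integers such that 35*x0 + 40*y0 = 5

Step 3: Scale the particular solution.
Multiply by 35/5 = 7:
m = -7, n = 7

Step 4: Verify.
35*(-7) + 40*(7) = 35 = 35 ✓

m = -7, n = 7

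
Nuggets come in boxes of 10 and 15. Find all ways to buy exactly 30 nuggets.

We need non-negative integers (x, y) with 10x + 15y = 30.
For each x in 0..3, check if 30 - 10x is a non-negative multiple of 15.
x = 0: 15y = 30, y = 2 ✓
x = 3: 15y = 0, y = 0 ✓

(0 boxes of 10, 2 boxes of 15), (3 boxes of 10, 0 boxes of 15)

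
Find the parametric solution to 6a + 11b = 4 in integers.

Step 1: Compute gcd(6, 11) = 1.
Since 1 divides 4, solutions exist.

Step 2: Find a particular solution using extended Euclidean algorithm.
We get a₀ = 8, b₀ = -4.
Check: 6*8 + 11*-4 = 4 = 4 ✓

Step 3: Write the general solution.
a = 8 + (11/1)t = 8 + 11t
b = -4 - (6/1)t = -4 - 6t
for any integer t.

a = 8 + 11t, b = -4 - 6t for integer t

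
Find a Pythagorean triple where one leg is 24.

We need the other leg and hypotenuse such that 24² + x² = c².
Take x = 7, c = 25: 24² + 7² = 576 + 49 = 625 = 25² ✓
Triple: (7, 24, 25)

(7, 24, 25)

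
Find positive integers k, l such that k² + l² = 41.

Search for k with 41 - k² a perfect square.
k = 4: 41 - 4² = 41 - 16 = 25 = 5² ✓
So k = 4, l = 5.

k = 4, l = 5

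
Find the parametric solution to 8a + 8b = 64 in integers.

Step 1: Compute gcd(8, 8) = 8.
Since 8 divides 64, solutions exist.

Step 2: Find a particular solution using extended Euclidean algorithm.
We get a₀ = 0, b₀ = 8.
Check: 8*0 + 8*8 = 64 = 64 ✓

Step 3: Write the general solution.
a = 0 + (8/8)t = 0 + 1t
b = 8 - (8/8)t = 8 - 1t
for any integer t.

a = 0 + 1t, b = 8 - 1t for integer t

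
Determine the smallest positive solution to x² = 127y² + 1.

We seek the smallest positive integers (x, y) with x² - 127y² = 1, i.e., x² = 127y² + 1.
Try successive y values:
y = 1: x² = 127·1² + 1 = 128, not a perfect square
y = 2: x² = 127·2² + 1 = 509, not a perfect square
y = 3: x² = 127·3² + 1 = 1144, not a perfect square
... continuing the search (or via continued fractions) ...
y = 419775: x² = 127·419775² + 1 = 22378803429376, x = 4730624 ✓

Verify: 4730624² - 127·419775² = 22378803429376 - 22378803429375 = 1 ✓

x = 4730624, y = 419775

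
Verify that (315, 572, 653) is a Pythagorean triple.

Compute a² + b² = 315² + 572² = 99225 + 327184 = 426409
Compute c² = 653² = 426409
Since 426409 = 426409, confirmed.

Yes, it is a Pythagorean triple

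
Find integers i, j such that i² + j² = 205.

We need to find integers i, j > 0 such that i² + j² = 205.
Trying i = 3: j² = 205 - 3² = 205 - 9 = 196
j = 14
Check: 3² + 14² = 9 + 196 = 205 ✓

205 = 3² + 14²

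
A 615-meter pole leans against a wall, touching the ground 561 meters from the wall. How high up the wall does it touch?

The ladder, wall, and ground form a right triangle with hypotenuse 615 and one leg 561.
By the Pythagorean theorem: h² = 615² - 561² = 378225 - 314721 = 63504
h = √63504 = 252 meters

252 meters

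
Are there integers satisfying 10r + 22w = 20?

Step 1: Compute gcd(10, 22).
gcd(10, 22) = 2

Step 2: Check divisibility.
Does 2 divide 20? 20 = 2 x 10, so yes.

By the theorem on linear Diophantine equations, 10r + 22w = 20 has integer solutions if and only if gcd(10, 22) divides 20. Since 2 | 20, solutions exist.

Yes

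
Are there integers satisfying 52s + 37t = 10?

Step 1: Compute gcd(52, 37).
gcd(52, 37) = 1

Step 2: Check divisibility.
Does 1 divide 10? 10 = 1 x 10, so yes.

By the theorem on linear Diophantine equations, 52s + 37t = 10 has integer solutions if and only if gcd(52, 37) divides 10. Since 1 | 10, solutions exist.

Yes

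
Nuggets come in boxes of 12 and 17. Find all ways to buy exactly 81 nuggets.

We need non-negative integers (x, y) with 12x + 17y = 81.
For each x in 0..6, check if 81 - 12x is a non-negative multiple of 17.
No x yields an integer y ≥ 0.

No solution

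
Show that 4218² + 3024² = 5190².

Compute a² + b² = 4218² + 3024² = 17791524 + 9144576 = 26936100
Compute c² = 5190² = 26936100
Since 26936100 = 26936100, confirmed.

Yes, it is a Pythagorean triple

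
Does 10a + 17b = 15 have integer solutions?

Step 1: Compute gcd(10, 17).
gcd(10, 17) = 1

Step 2: Check divisibility.
Does 1 divide 15? 15 = 1 x 15, so yes.

By the theorem on linear Diophantine equations, 10a + 17b = 15 has integer solutions if and only if gcd(10, 17) divides 15. Since 1 | 15, solutions exist.

Yes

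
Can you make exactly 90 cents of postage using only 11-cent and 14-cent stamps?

We need non-negative x, y with 11x + 14y = 90.
gcd(11, 14) = 1 divides 90, so integer solutions exist, but checking x = 0..8 shows none with y ≥ 0.
So 90 cannot be made with non-negative stamp counts.

No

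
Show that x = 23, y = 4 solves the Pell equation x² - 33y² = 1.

Compute x² = 23² = 529
Compute 33y² = 33·4² = 33·16 = 528
x² - 33y² = 529 - 528 = 1
Since this equals 1, (23, 4) is a solution.

Yes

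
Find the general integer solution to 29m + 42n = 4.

Step 1: Compute gcd(29, 42) = 1.
Since 1 divides 4, solutions exist.

Step 2: Find a particular solution using extended Euclidean algorithm.
We get m₀ = -52, n₀ = 36.
Check: 29*-52 + 42*36 = 4 = 4 ✓

Step 3: Write the general solution.
m = -52 + (42/1)t = -52 + 42t
n = 36 - (29/1)t = 36 - 29t
for any integer t.

m = -52 + 42t, n = 36 - 29t for integer t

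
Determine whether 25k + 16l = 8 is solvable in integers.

Step 1: Compute gcd(25, 16).
gcd(25, 16) = 1

Step 2: Check divisibility.
Does 1 divide 8? 8 = 1 x 8, so yes.

By the theorem on linear Diophantine equations, 25k + 16l = 8 has integer solutions if and only if gcd(25, 16) divides 8. Since 1 | 8, solutions exist.

Yes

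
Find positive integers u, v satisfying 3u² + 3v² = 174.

Try small values of u and check whether (174 - 3u²)/3 is a perfect square.
u = 7: 3·7² = 147, so 3v² = 174 - 147 = 27, giving v² = 9, v = 3.
Check: 3·7² + 3·3² = 147 + 27 = 174 ✓

u = 7, v = 3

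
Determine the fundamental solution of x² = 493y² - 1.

We need x² = 493y² - 1. Try successive y:
y = 1: x² = 493·1² - 1 = 492, not a perfect square
y = 2: x² = 493·2² - 1 = 1971, not a perfect square
y = 3: x² = 493·3² - 1 = 4436, not a perfect square
...
y = 30805: x² = 493·30805² - 1 = 467831376324 = 683982² ✓
Check: 683982² - 493·30805² = 467831376324 - 467831376325 = -1 ✓

x = 683982, y = 30805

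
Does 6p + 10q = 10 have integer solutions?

Step 1: Compute gcd(6, 10).
gcd(6, 10) = 2

Step 2: Check divisibility.
Does 2 divide 10? 10 = 2 x 5, so yes.

By the theorem on linear Diophantine equations, 6p + 10q = 10 has integer solutions if and only if gcd(6, 10) divides 10. Since 2 | 10, solutions exist.

Yes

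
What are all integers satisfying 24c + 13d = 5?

Step 1: Compute gcd(24, 13) = 1.
Since 1 divides 5, solutions exist.

Step 2: Find a particular solution using extended Euclidean algorithm.
We get c₀ = 30, d₀ = -55.
Check: 24*30 + 13*-55 = 5 = 5 ✓

Step 3: Write the general solution.
c = 30 + (13/1)t = 30 + 13t
d = -55 - (24/1)t = -55 - 24t
for any integer t.

c = 30 + 13t, d = -55 - 24t for integer t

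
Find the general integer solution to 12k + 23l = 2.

Step 1: Compute gcd(12, 23) = 1.
Since 1 divides 2, solutions exist.

Step 2: Find a particular solution using extended Euclidean algorithm.
We get k₀ = 4, l₀ = -2.
Check: 12*4 + 23*-2 = 2 = 2 ✓

Step 3: Write the general solution.
k = 4 + (23/1)t = 4 + 23t
l = -2 - (12/1)t = -2 - 12t
for any integer t.

k = 4 + 23t, l = -2 - 12t for integer t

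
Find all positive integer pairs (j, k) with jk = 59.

The positive divisors of 59 are: 1, 59.
Each divisor d gives the pair (d, 59/d):
(1, 59), (59, 1)

(1, 59), (59, 1)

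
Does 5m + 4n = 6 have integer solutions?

Step 1: Compute gcd(5, 4).
gcd(5, 4) = 1

Step 2: Check divisibility.
Does 1 divide 6? 6 = 1 x 6, so yes.

By the theorem on linear Diophantine equations, 5m + 4n = 6 has integer solutions if and only if gcd(5, 4) divides 6. Since 1 | 6, solutions exist.

Yes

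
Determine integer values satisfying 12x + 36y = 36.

Step 1: Check solvability.
gcd(12, 36) = 12
Since 12 divides 36, solutions exist.

Step 2: Apply extended Euclidean algorithm to find gcd.
We find integers such that 12*x0 + 36*y0 = 12

Step 3: Scale the particular solution.
Multiply by 36/12 = 3:
x = 3, y = 0

Step 4: Verify.
12*(3) + 36*(0) = 36 = 36 ✓

x = 3, y = 0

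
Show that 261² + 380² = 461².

Compute a² + b² = 261² + 380² = 68121 + 144400 = 212521
Compute c² = 461² = 212521
Since 212521 = 212521, confirmed.

Yes, it is a Pythagorean triple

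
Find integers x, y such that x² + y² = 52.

We need to find integers x, y > 0 such that x² + y² = 52.
Trying x = 4: y² = 52 - 4² = 52 - 16 = 36
y = 6
Check: 4² + 6² = 16 + 36 = 52 ✓

52 = 4² + 6²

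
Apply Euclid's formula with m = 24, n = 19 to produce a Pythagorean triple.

a = m² - n² = 24² - 19² = 576 - 361 = 215
b = 2mn = 2·24·19 = 912
c = m² + n² = 576 + 361 = 937
Verify: 215² + 912² = 46225 + 831744 = 877969 = 937² ✓

(215, 912, 937)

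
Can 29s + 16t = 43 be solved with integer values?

Step 1: Compute gcd(29, 16).
gcd(29, 16) = 1

Step 2: Check divisibility.
Does 1 divide 43? 43 = 1 x 43, so yes.

By the theorem on linear Diophantine equations, 29s + 16t = 43 has integer solutions if and only if gcd(29, 16) divides 43. Since 1 | 43, solutions exist.

Yes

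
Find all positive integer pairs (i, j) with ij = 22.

The positive divisors of 22 are: 1, 2, 11, 22.
Each divisor d gives the pair (d, 22/d):
(1, 22), (2, 11), (11, 2), (22, 1)

(1, 22), (2, 11), (11, 2), (22, 1)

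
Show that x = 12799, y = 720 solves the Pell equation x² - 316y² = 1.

Compute x² = 12799² = 163814401
Compute 316y² = 316·720² = 316·518400 = 163814400
x² - 316y² = 163814401 - 163814400 = 1
Since this equals 1, (12799, 720) is a solution.

Yes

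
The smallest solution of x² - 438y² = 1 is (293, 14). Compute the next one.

Solutions to x² - Dy² = 1 are generated by powers of (x₀ + y₀√D).
The next solution satisfies x₁ + y₁√438 = (x₀ + y₀√438)², giving:
x₁ = x₀² + 438y₀² = 293² + 438·14² = 85849 + 85848 = 171697
y₁ = 2x₀y₀ = 2·293·14 = 8204

Verify: 171697² - 438·8204² = 29479859809 - 29479859808 = 1 ✓

x = 171697, y = 8204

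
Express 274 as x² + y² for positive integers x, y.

We need to find integers x, y > 0 such that x² + y² = 274.
Trying x = 7: y² = 274 - 7² = 274 - 49 = 225
y = 15
Check: 7² + 15² = 49 + 225 = 274 ✓

274 = 7² + 15²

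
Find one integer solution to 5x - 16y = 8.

Step 1: Check solvability.
gcd(5, 16) = 1
Since 1 divides 8, solutions exist.

Step 2: Apply extended Euclidean algorithm to find gcd.
We find integers such that 5*x0 + 16*y0 = 1

Step 3: Scale the particular solution.
Multiply by 8/1 = 8:
x = -24, y = -8

Step 4: Verify.
5*(-24) - 16*(-8) = 8 = 8 ✓

x = -24, y = -8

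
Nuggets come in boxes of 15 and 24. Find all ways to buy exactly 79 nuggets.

We need non-negative integers (x, y) with 15x + 24y = 79.
For each x in 0..5, check if 79 - 15x is a non-negative multiple of 24.
No x yields an integer y ≥ 0.

No solution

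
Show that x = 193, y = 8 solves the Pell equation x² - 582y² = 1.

Compute x² = 193² = 37249
Compute 582y² = 582·8² = 582·64 = 37248
x² - 582y² = 37249 - 37248 = 1
Since this equals 1, (193, 8) is a solution.

Yes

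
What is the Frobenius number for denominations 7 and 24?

For two coprime denominations a and b, the Frobenius number (largest value not representable as a non-negative combination) is ab - a - b.
Here gcd(7, 24) = 1, so they are coprime.
F(7, 24) = 7·24 - 7 - 24 = 168 - 31 = 137

137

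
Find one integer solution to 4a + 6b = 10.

Step 1: Check solvability.
gcd(4, 6) = 2
Since 2 divides 10, solutions exist.

Step 2: Apply extended Euclidean algorithm to find gcd.
We find integers such that 4*x0 + 6*y0 = 2

Step 3: Scale the particular solution.
Multiply by 10/2 = 5:
a = -5, b = 5

Step 4: Verify.
4*(-5) + 6*(5) = 10 = 10 ✓

a = -5, b = 5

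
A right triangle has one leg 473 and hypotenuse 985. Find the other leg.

b² = c² - a² = 970225 - 223729 = 746496
b = 864

864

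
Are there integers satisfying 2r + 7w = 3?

Step 1: Compute gcd(2, 7).
gcd(2, 7) = 1

Step 2: Check divisibility.
Does 1 divide 3? 3 = 1 x 3, so yes.

By the theorem on linear Diophantine equations, 2r + 7w = 3 has integer solutions if and only if gcd(2, 7) divides 3. Since 1 | 3, solutions exist.

Yes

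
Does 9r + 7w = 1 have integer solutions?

Step 1: Compute gcd(9, 7).
gcd(9, 7) = 1

Step 2: Check divisibility.
Does 1 divide 1? 1 = 1 x 1, so yes.

By the theorem on linear Diophantine equations, 9r + 7w = 1 has integer solutions if and only if gcd(9, 7) divides 1. Since 1 | 1, solutions exist.

Yes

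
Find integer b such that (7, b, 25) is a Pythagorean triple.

b² = c² - a² = 25² - 7² = 625 - 49 = 576
b = sqrt(576) = 24

24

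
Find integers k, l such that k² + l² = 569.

We need to find integers k, l > 0 such that k² + l² = 569.
Trying k = 13: l² = 569 - 13² = 569 - 169 = 400
l = 20
Check: 13² + 20² = 169 + 400 = 569 ✓

569 = 13² + 20²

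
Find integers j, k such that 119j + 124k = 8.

Step 1: Check solvability.
gcd(119, 124) = 1
Since 1 divides 8, solutions exist.

Step 2: Apply extended Euclidean algorithm to find gcd.
We find integers such that 119*x0 + 124*y0 = 1

Step 3: Scale the particular solution.
Multiply by 8/1 = 8:
j = -200, k = 192

Step 4: Verify.
119*(-200) + 124*(192) = 8 = 8 ✓

j = -200, k = 192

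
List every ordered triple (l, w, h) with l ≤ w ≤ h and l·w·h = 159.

Iterate l from 1 to ⌊159^(1/3)⌋. For each l dividing 159, iterate w ≥ l with w dividing 159/l, and set h = 159/(l·w).
Triples found (2): (1×1×159), (1×3×53)

(1×1×159), (1×3×53)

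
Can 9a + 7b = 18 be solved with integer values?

Step 1: Compute gcd(9, 7).
gcd(9, 7) = 1

Step 2: Check divisibility.
Does 1 divide 18? 18 = 1 x 18, so yes.

By the theorem on linear Diophantine equations, 9a + 7b = 18 has integer solutions if and only if gcd(9, 7) divides 18. Since 1 | 18, solutions exist.

Yes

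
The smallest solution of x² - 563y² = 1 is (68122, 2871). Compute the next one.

Solutions to x² - Dy² = 1 are generated by powers of (x₀ + y₀√D).
The next solution satisfies x₁ + y₁√563 = (x₀ + y₀√563)², giving:
x₁ = x₀² + 563y₀² = 68122² + 563·2871² = 4640606884 + 4640606883 = 9281213767
y₁ = 2x₀y₀ = 2·68122·2871 = 391156524

Verify: 9281213767² - 563·391156524² = 86140928988750330289 - 86140928988750330288 = 1 ✓

x = 9281213767, y = 391156524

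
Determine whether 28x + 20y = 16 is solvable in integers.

Step 1: Compute gcd(28, 20).
gcd(28, 20) = 4

Step 2: Check divisibility.
Does 4 divide 16? 16 = 4 x 4, so yes.

By the theorem on linear Diophantine equations, 28x + 20y = 16 has integer solutions if and only if gcd(28, 20) divides 16. Since 4 | 16, solutions exist.

Yes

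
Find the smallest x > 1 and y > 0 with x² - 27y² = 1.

We seek the smallest positive integers (x, y) with x² - 27y² = 1, i.e., x² = 27y² + 1.
Try successive y values:
y = 1: x² = 27·1² + 1 = 28, not a perfect square
y = 2: x² = 27·2² + 1 = 109, not a perfect square
y = 3: x² = 27·3² + 1 = 244, not a perfect square
... continuing the search (or via continued fractions) ...
y = 5: x² = 27·5² + 1 = 676, x = 26 ✓

Verify: 26² - 27·5² = 676 - 675 = 1 ✓

x = 26, y = 5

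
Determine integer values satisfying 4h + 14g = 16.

Step 1: Check solvability.
gcd(4, 14) = 2
Since 2 divides 16, solutions exist.

Step 2: Apply extended Euclidean algorithm to find gcd.
We find integers such that 4*x0 + 14*y0 = 2

Step 3: Scale the particular solution.
Multiply by 16/2 = 8:
h = -24, g = 8

Step 4: Verify.
4*(-24) + 14*(8) = 16 = 16 ✓

h = -24, g = 8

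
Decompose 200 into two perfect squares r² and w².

We need to find integers r, w > 0 such that r² + w² = 200.
Trying r = 2: w² = 200 - 2² = 200 - 4 = 196
w = 14
Check: 2² + 14² = 4 + 196 = 200 ✓

200 = 2² + 14²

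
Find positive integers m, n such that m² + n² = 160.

Search for m with 160 - m² a perfect square.
m = 4: 160 - 4² = 160 - 16 = 144 = 12² ✓
So m = 4, n = 12.

m = 4, n = 12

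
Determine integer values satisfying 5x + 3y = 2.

Step 1: Check solvability.
gcd(5, 3) = 1
Since 1 divides 2, solutions exist.

Step 2: Apply extended Euclidean algorithm to find gcd.
We find integers such that 5*x0 + 3*y0 = 1

Step 3: Scale the particular solution.
Multiply by 2/1 = 2:
x = -2, y = 4

Step 4: Verify.
5*(-2) + 3*(4) = 2 = 2 ✓

x = -2, y = 4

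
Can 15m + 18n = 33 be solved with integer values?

Step 1: Compute gcd(15, 18).
gcd(15, 18) = 3

Step 2: Check divisibility.
Does 3 divide 33? 33 = 3 x 11, so yes.

By the theorem on linear Diophantine equations, 15m + 18n = 33 has integer solutions if and only if gcd(15, 18) divides 33. Since 3 | 33, solutions exist.

Yes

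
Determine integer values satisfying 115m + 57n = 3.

Step 1: Check solvability.
gcd(115, 57) = 1
Since 1 divides 3, solutions exist.

Step 2: Apply extended Euclidean algorithm to find gcd.
We find integers such that 115*x0 + 57*y0 = 1

Step 3: Scale the particular solution.
Multiply by 3/1 = 3:
m = 3, n = -6

Step 4: Verify.
115*(3) + 57*(-6) = 3 = 3 ✓

m = 3, n = -6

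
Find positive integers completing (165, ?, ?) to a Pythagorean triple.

We need the other leg and hypotenuse such that 165² + x² = c².
Take x = 52, c = 173: 165² + 52² = 27225 + 2704 = 29929 = 173² ✓
Triple: (165, 52, 173)

(165, 52, 173)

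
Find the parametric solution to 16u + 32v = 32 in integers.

Step 1: Compute gcd(16, 32) = 16.
Since 16 divides 32, solutions exist.

Step 2: Find a particular solution using extended Euclidean algorithm.
We get u₀ = 2, v₀ = 0.
Check: 16*2 + 32*0 = 32 = 32 ✓

Step 3: Write the general solution.
u = 2 + (32/16)t = 2 + 2t
v = 0 - (16/16)t = 0 - 1t
for any integer t.

u = 2 + 2t, v = 0 - 1t for integer t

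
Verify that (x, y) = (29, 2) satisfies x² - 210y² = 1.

Compute x² = 29² = 841
Compute 210y² = 210·2² = 210·4 = 840
x² - 210y² = 841 - 840 = 1
Since this equals 1, (29, 2) is a solution.

Yes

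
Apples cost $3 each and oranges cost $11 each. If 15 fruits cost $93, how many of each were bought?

Let a = apples, o = oranges.
a + o = 15
3a + 11o = 93
Substitute o = 15 - a:
3a + 11(15 - a) = 93
(3 - 11)a = 93 - 165
-8a = -72
a = 9, o = 15 - 9 = 6

Apples: 9, Oranges: 6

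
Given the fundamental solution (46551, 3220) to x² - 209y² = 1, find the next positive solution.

Solutions to x² - Dy² = 1 are generated by powers of (x₀ + y₀√D).
The next solution satisfies x₁ + y₁√209 = (x₀ + y₀√209)², giving:
x₁ = x₀² + 209y₀² = 46551² + 209·3220² = 2166995601 + 2166995600 = 4333991201
y₁ = 2x₀y₀ = 2·46551·3220 = 299788440

Verify: 4333991201² - 209·299788440² = 18783479730345422401 - 18783479730345422400 = 1 ✓

x = 4333991201, y = 299788440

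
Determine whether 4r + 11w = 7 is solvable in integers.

Step 1: Compute gcd(4, 11).
gcd(4, 11) = 1

Step 2: Check divisibility.
Does 1 divide 7? 7 = 1 x 7, so yes.

By the theorem on linear Diophantine equations, 4r + 11w = 7 has integer solutions if and only if gcd(4, 11) divides 7. Since 1 | 7, solutions exist.

Yes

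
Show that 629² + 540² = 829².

Compute a² + b² = 629² + 540² = 395641 + 291600 = 687241
Compute c² = 829² = 687241
Since 687241 = 687241, confirmed.

Yes, it is a Pythagorean triple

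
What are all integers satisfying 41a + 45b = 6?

Step 1: Compute gcd(41, 45) = 1.
Since 1 divides 6, solutions exist.

Step 2: Find a particular solution using extended Euclidean algorithm.
We get a₀ = 66, b₀ = -60.
Check: 41*66 + 45*-60 = 6 = 6 ✓

Step 3: Write the general solution.
a = 66 + (45/1)t = 66 + 45t
b = -60 - (41/1)t = -60 - 41t
for any integer t.

a = 66 + 45t, b = -60 - 41t for integer t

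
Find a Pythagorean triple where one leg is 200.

We need the other leg and hypotenuse such that 200² + x² = c².
Take x = 609, c = 641: 200² + 609² = 40000 + 370881 = 410881 = 641² ✓
Triple: (609, 200, 641)

(609, 200, 641)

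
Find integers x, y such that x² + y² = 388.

We need to find integers x, y > 0 such that x² + y² = 388.
Trying x = 8: y² = 388 - 8² = 388 - 64 = 324
y = 18
Check: 8² + 18² = 64 + 324 = 388 ✓

388 = 8² + 18²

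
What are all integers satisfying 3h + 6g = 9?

Step 1: Compute gcd(3, 6) = 3.
Since 3 divides 9, solutions exist.

Step 2: Find a particular solution using extended Euclidean algorithm.
We get h₀ = 3, g₀ = 0.
Check: 3*3 + 6*0 = 9 = 9 ✓

Step 3: Write the general solution.
h = 3 + (6/3)t = 3 + 2t
g = 0 - (3/3)t = 0 - 1t
for any integer t.

h = 3 + 2t, g = 0 - 1t for integer t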